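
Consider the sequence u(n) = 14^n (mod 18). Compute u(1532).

16

Listing terms: u(0) = 1,  u(1) = 14,  u(2) = 16,  u(3) = 8,  u(4) = 4,  u(5) = 2,  u(6) = 10,  u(7) = 14.
Since u(7) = u(1) = 14, the sequence is eventually periodic: after a pre-period of length 1 it cycles with period 6.
For n ≥ 1, u(n) depends only on (n - 1) mod 6. (1532 - 1) mod 6 = 1, so u(1532) = u(2) = 16.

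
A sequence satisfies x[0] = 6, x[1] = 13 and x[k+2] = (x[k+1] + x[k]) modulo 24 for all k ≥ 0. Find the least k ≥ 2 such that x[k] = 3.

4

Listing terms: x[0] = 6; x[1] = 13; x[2] = 19; x[3] = 8; x[4] = 3; x[5] = 11; x[6] = 14; x[7] = 1; x[8] = 15; x[9] = 16; x[10] = 7; x[11] = 23; x[12] = 6; x[13] = 5; x[14] = 11; x[15] = 16; x[16] = 3; x[17] = 19; x[18] = 22; x[19] = 17; x[20] = 15; x[21] = 8; x[22] = 23; x[23] = 7; x[24] = 6; x[25] = 13.
Since (x[24], x[25]) = (x[0], x[1]) = (6, 13) (two consecutive terms determine the rest), the sequence is periodic with period 24.
The value 3 first appears (with k ≥ 2) at x[4].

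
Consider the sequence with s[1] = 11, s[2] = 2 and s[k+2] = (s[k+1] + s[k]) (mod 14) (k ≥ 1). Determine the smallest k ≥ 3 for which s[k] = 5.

10

We have s[1] = 11, s[2] = 2, s[3] = 13, s[4] = 1, s[5] = 0, s[6] = 1, s[7] = 1, s[8] = 2, s[9] = 3, s[10] = 5, s[11] = 8, s[12] = 13, s[13] = 7, s[14] = 6, s[15] = 13, s[16] = 5, s[17] = 4, s[18] = 9, s[19] = 13, s[20] = 8, s[21] = 7, s[22] = 1, s[23] = 8, s[24] = 9, s[25] = 3, s[26] = 12, s[27] = 1, s[28] = 13, s[29] = 0, s[30] = 13, s[31] = 13, s[32] = 12, s[33] = 11, s[34] = 9, s[35] = 6, s[36] = 1, s[37] = 7, s[38] = 8, s[39] = 1, s[40] = 9, s[41] = 10, s[42] = 5, s[43] = 1, s[44] = 6, s[45] = 7, s[46] = 13, s[47] = 6, s[48] = 5, s[49] = 11, s[50] = 2.
The sequence repeats with period 48.
The value 5 first appears (with k ≥ 3) at s[10].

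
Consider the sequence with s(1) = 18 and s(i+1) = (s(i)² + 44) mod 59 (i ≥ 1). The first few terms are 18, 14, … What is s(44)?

45

We have s(1) = 18,  s(2) = 14,  s(3) = 4,  s(4) = 1,  s(5) = 45,  s(6) = 4.
Since s(6) = s(3) = 4, the sequence is eventually periodic: after a pre-period of length 2 it cycles with period 3.
For i ≥ 3, s(i) depends only on (i - 3) mod 3. (44 - 3) mod 3 = 2, so s(44) = s(5) = 45.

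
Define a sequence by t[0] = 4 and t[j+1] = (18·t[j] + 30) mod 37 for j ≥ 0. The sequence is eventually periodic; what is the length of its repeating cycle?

36

We have t[0] = 4, t[1] = 28, t[2] = 16, t[3] = 22, t[4] = 19, t[5] = 2, t[6] = 29, t[7] = 34, t[8] = 13, t[9] = 5, t[10] = 9, t[11] = 7, t[12] = 8, t[13] = 26, t[14] = 17, t[15] = 3, t[16] = 10, t[17] = 25, t[18] = 36, t[19] = 12, t[20] = 24, t[21] = 18, t[22] = 21, t[23] = 1, t[24] = 11, t[25] = 6, t[26] = 27, t[27] = 35, t[28] = 31, t[29] = 33, t[30] = 32, t[31] = 14, t[32] = 23, t[33] = 0, t[34] = 30, t[35] = 15, t[36] = 4.
Since t[36] = t[0] = 4, the sequence is periodic with period 36.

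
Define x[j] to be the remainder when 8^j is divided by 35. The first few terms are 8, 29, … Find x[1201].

8

Computing terms: x[1] = 8; x[2] = 29; x[3] = 22; x[4] = 1; x[5] = 8.
Since x[5] = x[1] = 8, the sequence is periodic with period 4.
So x[1201] = x[1 + ((1201-1) mod 4)] = x[1] = 8.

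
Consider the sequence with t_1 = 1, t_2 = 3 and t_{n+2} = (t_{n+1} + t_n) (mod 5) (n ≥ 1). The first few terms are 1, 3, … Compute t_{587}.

Listing terms: t_1 = 1, t_2 = 3, t_3 = 4, t_4 = 2, t_5 = 1, t_6 = 3.
Since (t_5, t_6) = (t_1, t_2) = (1, 3) (two consecutive terms determine the rest), the sequence is periodic with period 4.
(587 - 1) mod 4 = 2, so t_{587} = t_3 = 4.

4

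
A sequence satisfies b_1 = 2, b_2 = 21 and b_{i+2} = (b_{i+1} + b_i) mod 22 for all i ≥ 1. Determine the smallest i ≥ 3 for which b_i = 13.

We have b_1 = 2,  b_2 = 21,  b_3 = 1,  b_4 = 0,  b_5 = 1,  b_6 = 1,  b_7 = 2,  b_8 = 3,  b_9 = 5,  b_{10} = 8,  b_{11} = 13,  b_{12} = 21,  b_{13} = 12,  b_{14} = 11,  b_{15} = 1,  b_{16} = 12,  b_{17} = 13,  b_{18} = 3,  b_{19} = 16,  b_{20} = 19,  b_{21} = 13,  b_{22} = 10,  b_{23} = 1,  b_{24} = 11,  b_{25} = 12,  b_{26} = 1,  b_{27} = 13,  b_{28} = 14,  b_{29} = 5,  b_{30} = 19,  b_{31} = 2,  b_{32} = 21.
The sequence repeats with period 30.
The value 13 first appears (with i ≥ 3) at b_{11}.

11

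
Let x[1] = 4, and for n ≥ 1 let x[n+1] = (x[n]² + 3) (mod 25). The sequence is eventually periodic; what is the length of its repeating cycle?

4

We have x[1] = 4; x[2] = 19; x[3] = 14; x[4] = 24; x[5] = 4.
The sequence repeats with period 4.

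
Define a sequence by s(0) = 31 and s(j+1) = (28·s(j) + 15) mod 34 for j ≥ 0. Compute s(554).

27

Computing terms: s(0) = 31,  s(1) = 33,  s(2) = 21,  s(3) = 25,  s(4) = 1,  s(5) = 9,  s(6) = 29,  s(7) = 11,  s(8) = 17,  s(9) = 15,  s(10) = 27,  s(11) = 23,  s(12) = 13,  s(13) = 5,  s(14) = 19,  s(15) = 3,  s(16) = 31.
The sequence repeats with period 16.
So s(554) = s(0 + ((554-0) mod 16)) = s(10) = 27.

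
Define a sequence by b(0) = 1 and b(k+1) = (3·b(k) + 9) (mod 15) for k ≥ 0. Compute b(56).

6

We have b(0) = 1; b(1) = 12; b(2) = 0; b(3) = 9; b(4) = 6; b(5) = 12.
Since b(5) = b(1) = 12, the sequence is eventually periodic: after a pre-period of length 1 it cycles with period 4.
For k ≥ 1, b(k) depends only on (k - 1) mod 4. (56 - 1) mod 4 = 3, so b(56) = b(4) = 6.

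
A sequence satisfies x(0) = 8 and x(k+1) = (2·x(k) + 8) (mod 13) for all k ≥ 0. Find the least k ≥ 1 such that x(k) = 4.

x(0) = 8,  x(1) = 11,  x(2) = 4,  x(3) = 3,  x(4) = 1,  x(5) = 10,  x(6) = 2,  x(7) = 12,  x(8) = 6,  x(9) = 7,  x(10) = 9,  x(11) = 0,  x(12) = 8.
Since x(12) = x(0) = 8, the sequence is periodic with period 12.
The value 4 first appears (with k ≥ 1) at x(2).

2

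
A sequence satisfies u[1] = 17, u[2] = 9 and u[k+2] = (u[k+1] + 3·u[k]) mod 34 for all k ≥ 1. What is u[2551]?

3

Listing terms: u[1] = 17; u[2] = 9; u[3] = 26; u[4] = 19; u[5] = 29; u[6] = 18; u[7] = 3; u[8] = 23; u[9] = 32; u[10] = 33; u[11] = 27; u[12] = 24; u[13] = 3; u[14] = 7; u[15] = 16; u[16] = 3; u[17] = 17; u[18] = 26; u[19] = 9; u[20] = 19; u[21] = 12; u[22] = 1; u[23] = 3; u[24] = 6; u[25] = 15; u[26] = 33; u[27] = 10; u[28] = 7; u[29] = 3; u[30] = 24; u[31] = 33; u[32] = 3; u[33] = 0; u[34] = 9; u[35] = 9; u[36] = 2; u[37] = 29; u[38] = 1; u[39] = 20; u[40] = 23; u[41] = 15; u[42] = 16; u[43] = 27; u[44] = 7; u[45] = 20; u[46] = 7; u[47] = 33; u[48] = 20; u[49] = 17; u[50] = 9.
Since (u[49], u[50]) = (u[1], u[2]) = (17, 9) (two consecutive terms determine the rest), the sequence is periodic with period 48.
So u[2551] = u[1 + ((2551-1) mod 48)] = u[7] = 3.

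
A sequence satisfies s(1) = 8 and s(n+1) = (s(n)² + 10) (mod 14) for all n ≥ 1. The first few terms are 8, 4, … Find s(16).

0

Listing terms: s(1) = 8; s(2) = 4; s(3) = 12; s(4) = 0; s(5) = 10; s(6) = 12.
Since s(6) = s(3) = 12, the sequence is eventually periodic: after a pre-period of length 2 it cycles with period 3.
For n ≥ 3, s(n) depends only on (n - 3) mod 3. (16 - 3) mod 3 = 1, so s(16) = s(4) = 0.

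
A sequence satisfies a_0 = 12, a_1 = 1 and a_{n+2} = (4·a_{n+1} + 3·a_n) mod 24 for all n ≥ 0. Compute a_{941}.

Computing terms: a_0 = 12; a_1 = 1; a_2 = 16; a_3 = 19; a_4 = 4; a_5 = 1; a_6 = 16.
Since (a_5, a_6) = (a_1, a_2) = (1, 16) (two consecutive terms determine the rest), the sequence is eventually periodic: after a pre-period of length 1 it cycles with period 4.
For n ≥ 1, a_n depends only on (n - 1) mod 4. (941 - 1) mod 4 = 0, so a_{941} = a_1 = 1.

1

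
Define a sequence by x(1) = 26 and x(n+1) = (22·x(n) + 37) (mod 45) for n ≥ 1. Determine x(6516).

22

x(1) = 26; x(2) = 24; x(3) = 25; x(4) = 2; x(5) = 36; x(6) = 19; x(7) = 5; x(8) = 12; x(9) = 31; x(10) = 44; x(11) = 15; x(12) = 7; x(13) = 11; x(14) = 9; x(15) = 10; x(16) = 32; x(17) = 21; x(18) = 4; x(19) = 35; x(20) = 42; x(21) = 16; x(22) = 29; x(23) = 0; x(24) = 37; x(25) = 41; x(26) = 39; x(27) = 40; x(28) = 17; x(29) = 6; x(30) = 34; x(31) = 20; x(32) = 27; x(33) = 1; x(34) = 14; x(35) = 30; x(36) = 22; x(37) = 26.
The sequence repeats with period 36.
So x(6516) = x(1 + ((6516-1) mod 36)) = x(36) = 22.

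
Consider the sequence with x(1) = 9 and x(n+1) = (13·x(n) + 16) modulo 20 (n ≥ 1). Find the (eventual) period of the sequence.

4

x(1) = 9,  x(2) = 13,  x(3) = 5,  x(4) = 1,  x(5) = 9.
The sequence repeats with period 4.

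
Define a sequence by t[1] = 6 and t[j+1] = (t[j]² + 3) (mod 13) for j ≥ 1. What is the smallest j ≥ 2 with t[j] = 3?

Computing terms: t[1] = 6,  t[2] = 0,  t[3] = 3,  t[4] = 12,  t[5] = 4,  t[6] = 6.
The sequence repeats with period 5.
The value 3 first appears (with j ≥ 2) at t[3].

3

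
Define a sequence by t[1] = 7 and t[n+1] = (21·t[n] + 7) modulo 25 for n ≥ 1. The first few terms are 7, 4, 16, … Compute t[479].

We have t[1] = 7,  t[2] = 4,  t[3] = 16,  t[4] = 18,  t[5] = 10,  t[6] = 17,  t[7] = 14,  t[8] = 1,  t[9] = 3,  t[10] = 20,  t[11] = 2,  t[12] = 24,  t[13] = 11,  t[14] = 13,  t[15] = 5,  t[16] = 12,  t[17] = 9,  t[18] = 21,  t[19] = 23,  t[20] = 15,  t[21] = 22,  t[22] = 19,  t[23] = 6,  t[24] = 8,  t[25] = 0,  t[26] = 7.
The sequence repeats with period 25.
So t[479] = t[1 + ((479-1) mod 25)] = t[4] = 18.

18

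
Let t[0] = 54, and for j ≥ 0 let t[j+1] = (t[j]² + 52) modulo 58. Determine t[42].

We have t[0] = 54,  t[1] = 10,  t[2] = 36,  t[3] = 14,  t[4] = 16,  t[5] = 18,  t[6] = 28,  t[7] = 24,  t[8] = 48,  t[9] = 36.
Since t[9] = t[2] = 36, the sequence is eventually periodic: after a pre-period of length 2 it cycles with period 7.
For j ≥ 2, t[j] depends only on (j - 2) mod 7. (42 - 2) mod 7 = 5, so t[42] = t[7] = 24.

24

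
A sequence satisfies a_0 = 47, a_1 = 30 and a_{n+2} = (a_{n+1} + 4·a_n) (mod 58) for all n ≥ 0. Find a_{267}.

26

a_0 = 47; a_1 = 30; a_2 = 44; a_3 = 48; a_4 = 50; a_5 = 10; a_6 = 36; a_7 = 18; a_8 = 46; a_9 = 2; a_{10} = 12; a_{11} = 20; a_{12} = 10; a_{13} = 32; a_{14} = 14; a_{15} = 26; a_{16} = 24; a_{17} = 12; a_{18} = 50; a_{19} = 40; a_{20} = 8; a_{21} = 52; a_{22} = 26; a_{23} = 2; a_{24} = 48; a_{25} = 56; a_{26} = 16; a_{27} = 8; a_{28} = 14; a_{29} = 46; a_{30} = 44; a_{31} = 54; a_{32} = 56; a_{33} = 40; a_{34} = 32; a_{35} = 18; a_{36} = 30; a_{37} = 44.
Since (a_{36}, a_{37}) = (a_1, a_2) = (30, 44) (two consecutive terms determine the rest), the sequence is eventually periodic: after a pre-period of length 1 it cycles with period 35.
For n ≥ 1, a_n depends only on (n - 1) mod 35. (267 - 1) mod 35 = 21, so a_{267} = a_{22} = 26.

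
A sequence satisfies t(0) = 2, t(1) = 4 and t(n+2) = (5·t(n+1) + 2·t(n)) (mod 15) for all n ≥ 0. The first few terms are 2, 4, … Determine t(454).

Computing terms: t(0) = 2,  t(1) = 4,  t(2) = 9,  t(3) = 8,  t(4) = 13,  t(5) = 6,  t(6) = 11,  t(7) = 7,  t(8) = 12,  t(9) = 14,  t(10) = 4,  t(11) = 3,  t(12) = 8,  t(13) = 1,  t(14) = 6,  t(15) = 2,  t(16) = 7,  t(17) = 9,  t(18) = 14,  t(19) = 13,  t(20) = 3,  t(21) = 11,  t(22) = 1,  t(23) = 12,  t(24) = 2,  t(25) = 4.
Since (t(24), t(25)) = (t(0), t(1)) = (2, 4) (two consecutive terms determine the rest), the sequence is periodic with period 24.
(454 - 0) mod 24 = 22, so t(454) = t(22) = 1.

1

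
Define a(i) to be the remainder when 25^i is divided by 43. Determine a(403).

13

Computing terms: a(0) = 1,  a(1) = 25,  a(2) = 23,  a(3) = 16,  a(4) = 13,  a(5) = 24,  a(6) = 41,  a(7) = 36,  a(8) = 40,  a(9) = 11,  a(10) = 17,  a(11) = 38,  a(12) = 4,  a(13) = 14,  a(14) = 6,  a(15) = 21,  a(16) = 9,  a(17) = 10,  a(18) = 35,  a(19) = 15,  a(20) = 31,  a(21) = 1.
The sequence repeats with period 21.
(403 - 0) mod 21 = 4, so a(403) = a(4) = 13.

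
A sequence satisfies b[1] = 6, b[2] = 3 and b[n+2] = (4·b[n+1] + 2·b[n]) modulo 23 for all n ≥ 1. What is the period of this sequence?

22

Computing terms: b[1] = 6,  b[2] = 3,  b[3] = 1,  b[4] = 10,  b[5] = 19,  b[6] = 4,  b[7] = 8,  b[8] = 17,  b[9] = 15,  b[10] = 2,  b[11] = 15,  b[12] = 18,  b[13] = 10,  b[14] = 7,  b[15] = 2,  b[16] = 22,  b[17] = 0,  b[18] = 21,  b[19] = 15,  b[20] = 10,  b[21] = 1,  b[22] = 1,  b[23] = 6,  b[24] = 3.
Since (b[23], b[24]) = (b[1], b[2]) = (6, 3) (two consecutive terms determine the rest), the sequence is periodic with period 22.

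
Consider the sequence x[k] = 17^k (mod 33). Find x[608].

4

We have x[0] = 1,  x[1] = 17,  x[2] = 25,  x[3] = 29,  x[4] = 31,  x[5] = 32,  x[6] = 16,  x[7] = 8,  x[8] = 4,  x[9] = 2,  x[10] = 1.
Since x[10] = x[0] = 1, the sequence is periodic with period 10.
(608 - 0) mod 10 = 8, so x[608] = x[8] = 4.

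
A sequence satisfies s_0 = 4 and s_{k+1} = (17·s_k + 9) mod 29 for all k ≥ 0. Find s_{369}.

Computing terms: s_0 = 4, s_1 = 19, s_2 = 13, s_3 = 27, s_4 = 4.
Since s_4 = s_0 = 4, the sequence is periodic with period 4.
So s_{369} = s_{0 + ((369-0) mod 4)} = s_1 = 19.

19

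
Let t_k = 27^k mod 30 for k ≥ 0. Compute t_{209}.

We have t_0 = 1, t_1 = 27, t_2 = 9, t_3 = 3, t_4 = 21, t_5 = 27.
Since t_5 = t_1 = 27, the sequence is eventually periodic: after a pre-period of length 1 it cycles with period 4.
For k ≥ 1, t_k depends only on (k - 1) mod 4. (209 - 1) mod 4 = 0, so t_{209} = t_1 = 27.

27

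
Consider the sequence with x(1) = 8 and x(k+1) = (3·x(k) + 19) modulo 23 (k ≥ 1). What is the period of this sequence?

Listing terms: x(1) = 8; x(2) = 20; x(3) = 10; x(4) = 3; x(5) = 5; x(6) = 11; x(7) = 6; x(8) = 14; x(9) = 15; x(10) = 18; x(11) = 4; x(12) = 8.
Since x(12) = x(1) = 8, the sequence is periodic with period 11.

11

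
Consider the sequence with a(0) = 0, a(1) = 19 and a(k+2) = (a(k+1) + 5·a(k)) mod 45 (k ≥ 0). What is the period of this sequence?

Listing terms: a(0) = 0; a(1) = 19; a(2) = 19; a(3) = 24; a(4) = 29; a(5) = 14; a(6) = 24; a(7) = 4; a(8) = 34; a(9) = 9; a(10) = 44; a(11) = 44; a(12) = 39; a(13) = 34; a(14) = 4; a(15) = 39; a(16) = 14; a(17) = 29; a(18) = 9; a(19) = 19; a(20) = 19.
Since (a(19), a(20)) = (a(1), a(2)) = (19, 19) (two consecutive terms determine the rest), the sequence is eventually periodic: after a pre-period of length 1 it cycles with period 18.

18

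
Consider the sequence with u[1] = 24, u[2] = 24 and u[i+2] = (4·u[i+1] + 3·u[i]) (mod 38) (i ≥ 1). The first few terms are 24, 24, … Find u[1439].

2

Computing terms: u[1] = 24,  u[2] = 24,  u[3] = 16,  u[4] = 22,  u[5] = 22,  u[6] = 2,  u[7] = 36,  u[8] = 36,  u[9] = 24,  u[10] = 14,  u[11] = 14,  u[12] = 22,  u[13] = 16,  u[14] = 16,  u[15] = 36,  u[16] = 2,  u[17] = 2,  u[18] = 14,  u[19] = 24,  u[20] = 24.
Since (u[19], u[20]) = (u[1], u[2]) = (24, 24) (two consecutive terms determine the rest), the sequence is periodic with period 18.
(1439 - 1) mod 18 = 16, so u[1439] = u[17] = 2.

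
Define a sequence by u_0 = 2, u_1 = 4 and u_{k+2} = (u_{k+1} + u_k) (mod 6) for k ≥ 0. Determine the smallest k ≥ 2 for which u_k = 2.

Listing terms: u_0 = 2,  u_1 = 4,  u_2 = 0,  u_3 = 4,  u_4 = 4,  u_5 = 2,  u_6 = 0,  u_7 = 2,  u_8 = 2,  u_9 = 4.
The sequence repeats with period 8.
The value 2 first appears (with k ≥ 2) at u_5.

5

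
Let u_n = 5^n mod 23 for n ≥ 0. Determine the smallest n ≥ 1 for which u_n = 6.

Listing terms: u_0 = 1; u_1 = 5; u_2 = 2; u_3 = 10; u_4 = 4; u_5 = 20; u_6 = 8; u_7 = 17; u_8 = 16; u_9 = 11; u_{10} = 9; u_{11} = 22; u_{12} = 18; u_{13} = 21; u_{14} = 13; u_{15} = 19; u_{16} = 3; u_{17} = 15; u_{18} = 6; u_{19} = 7; u_{20} = 12; u_{21} = 14; u_{22} = 1.
The sequence repeats with period 22.
The value 6 first appears (with n ≥ 1) at u_{18}.

18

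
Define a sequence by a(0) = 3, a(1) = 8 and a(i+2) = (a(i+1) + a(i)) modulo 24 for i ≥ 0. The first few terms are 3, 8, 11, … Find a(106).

14

Computing terms: a(0) = 3, a(1) = 8, a(2) = 11, a(3) = 19, a(4) = 6, a(5) = 1, a(6) = 7, a(7) = 8, a(8) = 15, a(9) = 23, a(10) = 14, a(11) = 13, a(12) = 3, a(13) = 16, a(14) = 19, a(15) = 11, a(16) = 6, a(17) = 17, a(18) = 23, a(19) = 16, a(20) = 15, a(21) = 7, a(22) = 22, a(23) = 5, a(24) = 3, a(25) = 8.
Since (a(24), a(25)) = (a(0), a(1)) = (3, 8) (two consecutive terms determine the rest), the sequence is periodic with period 24.
(106 - 0) mod 24 = 10, so a(106) = a(10) = 14.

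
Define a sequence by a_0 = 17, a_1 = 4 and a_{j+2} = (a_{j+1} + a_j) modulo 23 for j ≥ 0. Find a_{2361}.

a_0 = 17; a_1 = 4; a_2 = 21; a_3 = 2; a_4 = 0; a_5 = 2; a_6 = 2; a_7 = 4; a_8 = 6; a_9 = 10; a_{10} = 16; a_{11} = 3; a_{12} = 19; a_{13} = 22; a_{14} = 18; a_{15} = 17; a_{16} = 12; a_{17} = 6; a_{18} = 18; a_{19} = 1; a_{20} = 19; a_{21} = 20; a_{22} = 16; a_{23} = 13; a_{24} = 6; a_{25} = 19; a_{26} = 2; a_{27} = 21; a_{28} = 0; a_{29} = 21; a_{30} = 21; a_{31} = 19; a_{32} = 17; a_{33} = 13; a_{34} = 7; a_{35} = 20; a_{36} = 4; a_{37} = 1; a_{38} = 5; a_{39} = 6; a_{40} = 11; a_{41} = 17; a_{42} = 5; a_{43} = 22; a_{44} = 4; a_{45} = 3; a_{46} = 7; a_{47} = 10; a_{48} = 17; a_{49} = 4.
The sequence repeats with period 48.
(2361 - 0) mod 48 = 9, so a_{2361} = a_9 = 10.

10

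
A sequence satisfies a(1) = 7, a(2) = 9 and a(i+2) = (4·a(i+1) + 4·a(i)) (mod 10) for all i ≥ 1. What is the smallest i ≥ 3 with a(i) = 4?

a(1) = 7,  a(2) = 9,  a(3) = 4,  a(4) = 2,  a(5) = 4,  a(6) = 4,  a(7) = 2.
Since (a(6), a(7)) = (a(3), a(4)) = (4, 2) (two consecutive terms determine the rest), the sequence is eventually periodic: after a pre-period of length 2 it cycles with period 3.
The value 4 first appears (with i ≥ 3) at a(3).

3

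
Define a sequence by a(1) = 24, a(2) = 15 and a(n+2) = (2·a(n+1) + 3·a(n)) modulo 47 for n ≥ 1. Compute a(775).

36

Listing terms: a(1) = 24, a(2) = 15, a(3) = 8, a(4) = 14, a(5) = 5, a(6) = 5, a(7) = 25, a(8) = 18, a(9) = 17, a(10) = 41, a(11) = 39, a(12) = 13, a(13) = 2, a(14) = 43, a(15) = 45, a(16) = 31, a(17) = 9, a(18) = 17, a(19) = 14, a(20) = 32, a(21) = 12, a(22) = 26, a(23) = 41, a(24) = 19, a(25) = 20, a(26) = 3, a(27) = 19, a(28) = 0, a(29) = 10, a(30) = 20, a(31) = 23, a(32) = 12, a(33) = 46, a(34) = 34, a(35) = 18, a(36) = 44, a(37) = 1, a(38) = 40, a(39) = 36, a(40) = 4, a(41) = 22, a(42) = 9, a(43) = 37, a(44) = 7, a(45) = 31, a(46) = 36, a(47) = 24, a(48) = 15.
Since (a(47), a(48)) = (a(1), a(2)) = (24, 15) (two consecutive terms determine the rest), the sequence is periodic with period 46.
So a(775) = a(1 + ((775-1) mod 46)) = a(39) = 36.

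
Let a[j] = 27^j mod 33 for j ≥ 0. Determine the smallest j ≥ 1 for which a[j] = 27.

a[0] = 1,  a[1] = 27,  a[2] = 3,  a[3] = 15,  a[4] = 9,  a[5] = 12,  a[6] = 27.
Since a[6] = a[1] = 27, the sequence is eventually periodic: after a pre-period of length 1 it cycles with period 5.
The value 27 first appears (with j ≥ 1) at a[1].

1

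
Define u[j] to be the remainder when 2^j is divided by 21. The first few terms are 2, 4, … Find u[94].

16

u[1] = 2; u[2] = 4; u[3] = 8; u[4] = 16; u[5] = 11; u[6] = 1; u[7] = 2.
The sequence repeats with period 6.
(94 - 1) mod 6 = 3, so u[94] = u[4] = 16.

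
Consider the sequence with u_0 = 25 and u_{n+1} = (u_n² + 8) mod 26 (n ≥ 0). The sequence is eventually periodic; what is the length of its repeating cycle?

Computing terms: u_0 = 25, u_1 = 9, u_2 = 11, u_3 = 25.
The sequence repeats with period 3.

3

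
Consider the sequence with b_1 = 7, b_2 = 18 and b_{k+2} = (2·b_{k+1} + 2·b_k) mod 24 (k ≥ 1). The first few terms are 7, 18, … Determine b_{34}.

b_1 = 7,  b_2 = 18,  b_3 = 2,  b_4 = 16,  b_5 = 12,  b_6 = 8,  b_7 = 16,  b_8 = 0,  b_9 = 8,  b_{10} = 16.
Since (b_9, b_{10}) = (b_6, b_7) = (8, 16) (two consecutive terms determine the rest), the sequence is eventually periodic: after a pre-period of length 5 it cycles with period 3.
For k ≥ 6, b_k depends only on (k - 6) mod 3. (34 - 6) mod 3 = 1, so b_{34} = b_7 = 16.

16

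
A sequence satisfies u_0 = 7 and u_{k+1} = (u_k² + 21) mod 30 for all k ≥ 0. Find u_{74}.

1

We have u_0 = 7,  u_1 = 10,  u_2 = 1,  u_3 = 22,  u_4 = 25,  u_5 = 16,  u_6 = 7.
Since u_6 = u_0 = 7, the sequence is periodic with period 6.
So u_{74} = u_{0 + ((74-0) mod 6)} = u_2 = 1.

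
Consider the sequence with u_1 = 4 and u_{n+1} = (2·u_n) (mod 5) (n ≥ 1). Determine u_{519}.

1

Listing terms: u_1 = 4, u_2 = 3, u_3 = 1, u_4 = 2, u_5 = 4.
The sequence repeats with period 4.
(519 - 1) mod 4 = 2, so u_{519} = u_3 = 1.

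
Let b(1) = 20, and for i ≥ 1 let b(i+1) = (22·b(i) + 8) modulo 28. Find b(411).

24

Listing terms: b(1) = 20,  b(2) = 0,  b(3) = 8,  b(4) = 16,  b(5) = 24,  b(6) = 4,  b(7) = 12,  b(8) = 20.
Since b(8) = b(1) = 20, the sequence is periodic with period 7.
(411 - 1) mod 7 = 4, so b(411) = b(5) = 24.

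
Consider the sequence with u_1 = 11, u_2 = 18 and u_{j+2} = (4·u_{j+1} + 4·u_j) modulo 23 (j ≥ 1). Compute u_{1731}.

11

u_1 = 11,  u_2 = 18,  u_3 = 1,  u_4 = 7,  u_5 = 9,  u_6 = 18,  u_7 = 16,  u_8 = 21,  u_9 = 10,  u_{10} = 9,  u_{11} = 7,  u_{12} = 18,  u_{13} = 8,  u_{14} = 12,  u_{15} = 11,  u_{16} = 0,  u_{17} = 21,  u_{18} = 15,  u_{19} = 6,  u_{20} = 15,  u_{21} = 15,  u_{22} = 5,  u_{23} = 11,  u_{24} = 18.
Since (u_{23}, u_{24}) = (u_1, u_2) = (11, 18) (two consecutive terms determine the rest), the sequence is periodic with period 22.
So u_{1731} = u_{1 + ((1731-1) mod 22)} = u_{15} = 11.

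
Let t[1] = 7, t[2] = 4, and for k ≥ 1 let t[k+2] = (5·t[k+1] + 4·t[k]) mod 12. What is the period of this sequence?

Computing terms: t[1] = 7, t[2] = 4, t[3] = 0, t[4] = 4, t[5] = 8, t[6] = 8, t[7] = 0, t[8] = 8, t[9] = 4, t[10] = 4, t[11] = 0.
Since (t[10], t[11]) = (t[2], t[3]) = (4, 0) (two consecutive terms determine the rest), the sequence is eventually periodic: after a pre-period of length 1 it cycles with period 8.

8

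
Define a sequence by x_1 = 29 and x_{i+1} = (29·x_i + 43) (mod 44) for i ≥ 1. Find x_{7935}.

We have x_1 = 29; x_2 = 4; x_3 = 27; x_4 = 34; x_5 = 17; x_6 = 8; x_7 = 11; x_8 = 10; x_9 = 25; x_{10} = 20; x_{11} = 7; x_{12} = 26; x_{13} = 5; x_{14} = 12; x_{15} = 39; x_{16} = 30; x_{17} = 33; x_{18} = 32; x_{19} = 3; x_{20} = 42; x_{21} = 29.
Since x_{21} = x_1 = 29, the sequence is periodic with period 20.
So x_{7935} = x_{1 + ((7935-1) mod 20)} = x_{15} = 39.

39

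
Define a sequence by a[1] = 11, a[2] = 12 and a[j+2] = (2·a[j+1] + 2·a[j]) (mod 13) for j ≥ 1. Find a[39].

7

a[1] = 11; a[2] = 12; a[3] = 7; a[4] = 12; a[5] = 12; a[6] = 9; a[7] = 3; a[8] = 11; a[9] = 2; a[10] = 0; a[11] = 4; a[12] = 8; a[13] = 11; a[14] = 12.
The sequence repeats with period 12.
(39 - 1) mod 12 = 2, so a[39] = a[3] = 7.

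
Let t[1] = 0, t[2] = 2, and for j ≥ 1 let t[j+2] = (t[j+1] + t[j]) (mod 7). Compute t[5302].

t[1] = 0,  t[2] = 2,  t[3] = 2,  t[4] = 4,  t[5] = 6,  t[6] = 3,  t[7] = 2,  t[8] = 5,  t[9] = 0,  t[10] = 5,  t[11] = 5,  t[12] = 3,  t[13] = 1,  t[14] = 4,  t[15] = 5,  t[16] = 2,  t[17] = 0,  t[18] = 2.
Since (t[17], t[18]) = (t[1], t[2]) = (0, 2) (two consecutive terms determine the rest), the sequence is periodic with period 16.
So t[5302] = t[1 + ((5302-1) mod 16)] = t[6] = 3.

3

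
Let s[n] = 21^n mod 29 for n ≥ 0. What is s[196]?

s[0] = 1; s[1] = 21; s[2] = 6; s[3] = 10; s[4] = 7; s[5] = 2; s[6] = 13; s[7] = 12; s[8] = 20; s[9] = 14; s[10] = 4; s[11] = 26; s[12] = 24; s[13] = 11; s[14] = 28; s[15] = 8; s[16] = 23; s[17] = 19; s[18] = 22; s[19] = 27; s[20] = 16; s[21] = 17; s[22] = 9; s[23] = 15; s[24] = 25; s[25] = 3; s[26] = 5; s[27] = 18; s[28] = 1.
The sequence repeats with period 28.
(196 - 0) mod 28 = 0, so s[196] = s[0] = 1.

1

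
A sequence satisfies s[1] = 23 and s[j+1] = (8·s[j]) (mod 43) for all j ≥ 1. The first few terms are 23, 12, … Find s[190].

20

s[1] = 23; s[2] = 12; s[3] = 10; s[4] = 37; s[5] = 38; s[6] = 3; s[7] = 24; s[8] = 20; s[9] = 31; s[10] = 33; s[11] = 6; s[12] = 5; s[13] = 40; s[14] = 19; s[15] = 23.
Since s[15] = s[1] = 23, the sequence is periodic with period 14.
So s[190] = s[1 + ((190-1) mod 14)] = s[8] = 20.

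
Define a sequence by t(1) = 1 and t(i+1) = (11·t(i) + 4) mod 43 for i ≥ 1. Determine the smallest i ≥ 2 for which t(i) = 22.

6

Listing terms: t(1) = 1,  t(2) = 15,  t(3) = 40,  t(4) = 14,  t(5) = 29,  t(6) = 22,  t(7) = 31,  t(8) = 1.
Since t(8) = t(1) = 1, the sequence is periodic with period 7.
The value 22 first appears (with i ≥ 2) at t(6).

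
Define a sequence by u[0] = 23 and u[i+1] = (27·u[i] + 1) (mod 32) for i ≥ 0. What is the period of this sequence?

Computing terms: u[0] = 23, u[1] = 14, u[2] = 27, u[3] = 26, u[4] = 31, u[5] = 6, u[6] = 3, u[7] = 18, u[8] = 7, u[9] = 30, u[10] = 11, u[11] = 10, u[12] = 15, u[13] = 22, u[14] = 19, u[15] = 2, u[16] = 23.
The sequence repeats with period 16.

16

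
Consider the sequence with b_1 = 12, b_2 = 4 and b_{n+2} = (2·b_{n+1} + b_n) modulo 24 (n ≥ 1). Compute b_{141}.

b_1 = 12; b_2 = 4; b_3 = 20; b_4 = 20; b_5 = 12; b_6 = 20; b_7 = 4; b_8 = 4; b_9 = 12; b_{10} = 4.
Since (b_9, b_{10}) = (b_1, b_2) = (12, 4) (two consecutive terms determine the rest), the sequence is periodic with period 8.
(141 - 1) mod 8 = 4, so b_{141} = b_5 = 12.

12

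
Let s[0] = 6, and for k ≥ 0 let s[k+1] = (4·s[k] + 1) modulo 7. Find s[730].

We have s[0] = 6, s[1] = 4, s[2] = 3, s[3] = 6.
Since s[3] = s[0] = 6, the sequence is periodic with period 3.
(730 - 0) mod 3 = 1, so s[730] = s[1] = 4.

4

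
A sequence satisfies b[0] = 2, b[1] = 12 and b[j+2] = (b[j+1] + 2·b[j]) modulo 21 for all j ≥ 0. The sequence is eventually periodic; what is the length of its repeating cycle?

We have b[0] = 2; b[1] = 12; b[2] = 16; b[3] = 19; b[4] = 9; b[5] = 5; b[6] = 2; b[7] = 12.
Since (b[6], b[7]) = (b[0], b[1]) = (2, 12) (two consecutive terms determine the rest), the sequence is periodic with period 6.

6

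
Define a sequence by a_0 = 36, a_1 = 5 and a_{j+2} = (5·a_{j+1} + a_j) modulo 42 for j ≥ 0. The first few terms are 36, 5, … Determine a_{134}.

We have a_0 = 36, a_1 = 5, a_2 = 19, a_3 = 16, a_4 = 15, a_5 = 7, a_6 = 8, a_7 = 5, a_8 = 33, a_9 = 2, a_{10} = 1, a_{11} = 7, a_{12} = 36, a_{13} = 19, a_{14} = 5, a_{15} = 2, a_{16} = 15, a_{17} = 35, a_{18} = 22, a_{19} = 19, a_{20} = 33, a_{21} = 16, a_{22} = 29, a_{23} = 35, a_{24} = 36, a_{25} = 5.
The sequence repeats with period 24.
So a_{134} = a_{0 + ((134-0) mod 24)} = a_{14} = 5.

5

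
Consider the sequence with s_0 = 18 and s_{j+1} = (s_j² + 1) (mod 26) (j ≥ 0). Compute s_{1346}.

14

We have s_0 = 18,  s_1 = 13,  s_2 = 14,  s_3 = 15,  s_4 = 18.
Since s_4 = s_0 = 18, the sequence is periodic with period 4.
(1346 - 0) mod 4 = 2, so s_{1346} = s_2 = 14.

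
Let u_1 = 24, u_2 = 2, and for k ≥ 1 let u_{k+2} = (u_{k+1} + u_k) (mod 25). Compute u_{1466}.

7

We have u_1 = 24, u_2 = 2, u_3 = 1, u_4 = 3, u_5 = 4, u_6 = 7, u_7 = 11, u_8 = 18, u_9 = 4, u_{10} = 22, u_{11} = 1, u_{12} = 23, u_{13} = 24, u_{14} = 22, u_{15} = 21, u_{16} = 18, u_{17} = 14, u_{18} = 7, u_{19} = 21, u_{20} = 3, u_{21} = 24, u_{22} = 2.
The sequence repeats with period 20.
(1466 - 1) mod 20 = 5, so u_{1466} = u_6 = 7.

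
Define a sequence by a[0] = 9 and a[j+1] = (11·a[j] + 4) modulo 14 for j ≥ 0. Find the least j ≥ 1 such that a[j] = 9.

Computing terms: a[0] = 9,  a[1] = 5,  a[2] = 3,  a[3] = 9.
The sequence repeats with period 3.
The value 9 next appears (with j ≥ 1) at a[3].

3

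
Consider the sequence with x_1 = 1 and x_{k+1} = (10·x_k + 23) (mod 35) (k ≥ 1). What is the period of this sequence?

6

x_1 = 1,  x_2 = 33,  x_3 = 3,  x_4 = 18,  x_5 = 28,  x_6 = 23,  x_7 = 8,  x_8 = 33.
Since x_8 = x_2 = 33, the sequence is eventually periodic: after a pre-period of length 1 it cycles with period 6.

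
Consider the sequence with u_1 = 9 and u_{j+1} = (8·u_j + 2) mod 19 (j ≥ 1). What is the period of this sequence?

6

Computing terms: u_1 = 9; u_2 = 17; u_3 = 5; u_4 = 4; u_5 = 15; u_6 = 8; u_7 = 9.
Since u_7 = u_1 = 9, the sequence is periodic with period 6.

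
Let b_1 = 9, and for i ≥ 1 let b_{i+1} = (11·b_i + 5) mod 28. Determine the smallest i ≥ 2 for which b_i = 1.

We have b_1 = 9, b_2 = 20, b_3 = 1, b_4 = 16, b_5 = 13, b_6 = 8, b_7 = 9.
The sequence repeats with period 6.
The value 1 first appears (with i ≥ 2) at b_3.

3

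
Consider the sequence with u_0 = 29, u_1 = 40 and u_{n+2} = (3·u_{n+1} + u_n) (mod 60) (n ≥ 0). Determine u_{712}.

50

Listing terms: u_0 = 29; u_1 = 40; u_2 = 29; u_3 = 7; u_4 = 50; u_5 = 37; u_6 = 41; u_7 = 40; u_8 = 41; u_9 = 43; u_{10} = 50; u_{11} = 13; u_{12} = 29; u_{13} = 40.
Since (u_{12}, u_{13}) = (u_0, u_1) = (29, 40) (two consecutive terms determine the rest), the sequence is periodic with period 12.
So u_{712} = u_{0 + ((712-0) mod 12)} = u_4 = 50.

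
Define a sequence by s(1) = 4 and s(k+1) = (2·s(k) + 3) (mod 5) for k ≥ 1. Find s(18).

Computing terms: s(1) = 4,  s(2) = 1,  s(3) = 0,  s(4) = 3,  s(5) = 4.
The sequence repeats with period 4.
So s(18) = s(1 + ((18-1) mod 4)) = s(2) = 1.

1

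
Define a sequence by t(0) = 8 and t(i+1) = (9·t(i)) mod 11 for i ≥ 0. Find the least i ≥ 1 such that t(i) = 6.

1

Computing terms: t(0) = 8; t(1) = 6; t(2) = 10; t(3) = 2; t(4) = 7; t(5) = 8.
Since t(5) = t(0) = 8, the sequence is periodic with period 5.
The value 6 first appears (with i ≥ 1) at t(1).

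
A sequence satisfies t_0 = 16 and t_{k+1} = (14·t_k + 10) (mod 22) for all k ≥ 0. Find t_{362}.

We have t_0 = 16,  t_1 = 14,  t_2 = 8,  t_3 = 12,  t_4 = 2,  t_5 = 16.
The sequence repeats with period 5.
So t_{362} = t_{0 + ((362-0) mod 5)} = t_2 = 8.

8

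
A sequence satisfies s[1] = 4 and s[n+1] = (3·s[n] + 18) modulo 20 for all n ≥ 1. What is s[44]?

2

s[1] = 4; s[2] = 10; s[3] = 8; s[4] = 2; s[5] = 4.
Since s[5] = s[1] = 4, the sequence is periodic with period 4.
(44 - 1) mod 4 = 3, so s[44] = s[4] = 2.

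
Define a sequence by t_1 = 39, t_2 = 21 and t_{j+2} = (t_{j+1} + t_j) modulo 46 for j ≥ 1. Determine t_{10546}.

31

t_1 = 39; t_2 = 21; t_3 = 14; t_4 = 35; t_5 = 3; t_6 = 38; t_7 = 41; t_8 = 33; t_9 = 28; t_{10} = 15; t_{11} = 43; t_{12} = 12; t_{13} = 9; t_{14} = 21; t_{15} = 30; t_{16} = 5; t_{17} = 35; t_{18} = 40; t_{19} = 29; t_{20} = 23; t_{21} = 6; t_{22} = 29; t_{23} = 35; t_{24} = 18; t_{25} = 7; t_{26} = 25; t_{27} = 32; t_{28} = 11; t_{29} = 43; t_{30} = 8; t_{31} = 5; t_{32} = 13; t_{33} = 18; t_{34} = 31; t_{35} = 3; t_{36} = 34; t_{37} = 37; t_{38} = 25; t_{39} = 16; t_{40} = 41; t_{41} = 11; t_{42} = 6; t_{43} = 17; t_{44} = 23; t_{45} = 40; t_{46} = 17; t_{47} = 11; t_{48} = 28; t_{49} = 39; t_{50} = 21.
Since (t_{49}, t_{50}) = (t_1, t_2) = (39, 21) (two consecutive terms determine the rest), the sequence is periodic with period 48.
(10546 - 1) mod 48 = 33, so t_{10546} = t_{34} = 31.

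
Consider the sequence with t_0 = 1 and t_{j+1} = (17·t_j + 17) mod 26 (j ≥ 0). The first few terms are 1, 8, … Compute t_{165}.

t_0 = 1; t_1 = 8; t_2 = 23; t_3 = 18; t_4 = 11; t_5 = 22; t_6 = 1.
Since t_6 = t_0 = 1, the sequence is periodic with period 6.
So t_{165} = t_{0 + ((165-0) mod 6)} = t_3 = 18.

18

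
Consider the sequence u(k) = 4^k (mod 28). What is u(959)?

Listing terms: u(1) = 4, u(2) = 16, u(3) = 8, u(4) = 4.
The sequence repeats with period 3.
(959 - 1) mod 3 = 1, so u(959) = u(2) = 16.

16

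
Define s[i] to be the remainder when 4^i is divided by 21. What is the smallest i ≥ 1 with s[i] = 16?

2

Listing terms: s[0] = 1,  s[1] = 4,  s[2] = 16,  s[3] = 1.
Since s[3] = s[0] = 1, the sequence is periodic with period 3.
The value 16 first appears (with i ≥ 1) at s[2].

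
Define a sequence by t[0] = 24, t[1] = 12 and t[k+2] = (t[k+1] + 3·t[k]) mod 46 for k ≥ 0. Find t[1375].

Listing terms: t[0] = 24,  t[1] = 12,  t[2] = 38,  t[3] = 28,  t[4] = 4,  t[5] = 42,  t[6] = 8,  t[7] = 42,  t[8] = 20,  t[9] = 8,  t[10] = 22,  t[11] = 0,  t[12] = 20,  t[13] = 20,  t[14] = 34,  t[15] = 2,  t[16] = 12,  t[17] = 18,  t[18] = 8,  t[19] = 16,  t[20] = 40,  t[21] = 42,  t[22] = 24,  t[23] = 12.
Since (t[22], t[23]) = (t[0], t[1]) = (24, 12) (two consecutive terms determine the rest), the sequence is periodic with period 22.
So t[1375] = t[0 + ((1375-0) mod 22)] = t[11] = 0.

0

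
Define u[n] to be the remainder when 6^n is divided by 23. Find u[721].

12

u[0] = 1; u[1] = 6; u[2] = 13; u[3] = 9; u[4] = 8; u[5] = 2; u[6] = 12; u[7] = 3; u[8] = 18; u[9] = 16; u[10] = 4; u[11] = 1.
Since u[11] = u[0] = 1, the sequence is periodic with period 11.
So u[721] = u[0 + ((721-0) mod 11)] = u[6] = 12.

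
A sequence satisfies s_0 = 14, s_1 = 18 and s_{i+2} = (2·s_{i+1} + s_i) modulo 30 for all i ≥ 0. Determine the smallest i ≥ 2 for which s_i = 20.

We have s_0 = 14, s_1 = 18, s_2 = 20, s_3 = 28, s_4 = 16, s_5 = 0, s_6 = 16, s_7 = 2, s_8 = 20, s_9 = 12, s_{10} = 14, s_{11} = 10, s_{12} = 4, s_{13} = 18, s_{14} = 10, s_{15} = 8, s_{16} = 26, s_{17} = 0, s_{18} = 26, s_{19} = 22, s_{20} = 10, s_{21} = 12, s_{22} = 4, s_{23} = 20, s_{24} = 14, s_{25} = 18.
Since (s_{24}, s_{25}) = (s_0, s_1) = (14, 18) (two consecutive terms determine the rest), the sequence is periodic with period 24.
The value 20 first appears (with i ≥ 2) at s_2.

2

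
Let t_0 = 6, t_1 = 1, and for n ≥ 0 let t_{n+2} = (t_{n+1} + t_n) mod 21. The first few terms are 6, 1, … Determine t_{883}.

Computing terms: t_0 = 6, t_1 = 1, t_2 = 7, t_3 = 8, t_4 = 15, t_5 = 2, t_6 = 17, t_7 = 19, t_8 = 15, t_9 = 13, t_{10} = 7, t_{11} = 20, t_{12} = 6, t_{13} = 5, t_{14} = 11, t_{15} = 16, t_{16} = 6, t_{17} = 1.
Since (t_{16}, t_{17}) = (t_0, t_1) = (6, 1) (two consecutive terms determine the rest), the sequence is periodic with period 16.
(883 - 0) mod 16 = 3, so t_{883} = t_3 = 8.

8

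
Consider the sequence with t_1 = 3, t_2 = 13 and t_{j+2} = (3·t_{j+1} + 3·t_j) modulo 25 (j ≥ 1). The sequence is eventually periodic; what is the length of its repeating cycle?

5

Listing terms: t_1 = 3; t_2 = 13; t_3 = 23; t_4 = 8; t_5 = 18; t_6 = 3; t_7 = 13.
The sequence repeats with period 5.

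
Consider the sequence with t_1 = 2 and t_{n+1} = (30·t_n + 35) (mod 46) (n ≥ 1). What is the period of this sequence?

22

We have t_1 = 2; t_2 = 3; t_3 = 33; t_4 = 13; t_5 = 11; t_6 = 43; t_7 = 37; t_8 = 41; t_9 = 23; t_{10} = 35; t_{11} = 27; t_{12} = 17; t_{13} = 39; t_{14} = 9; t_{15} = 29; t_{16} = 31; t_{17} = 45; t_{18} = 5; t_{19} = 1; t_{20} = 19; t_{21} = 7; t_{22} = 15; t_{23} = 25; t_{24} = 3.
Since t_{24} = t_2 = 3, the sequence is eventually periodic: after a pre-period of length 1 it cycles with period 22.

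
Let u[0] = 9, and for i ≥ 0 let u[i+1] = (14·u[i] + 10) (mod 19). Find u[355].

u[0] = 9,  u[1] = 3,  u[2] = 14,  u[3] = 16,  u[4] = 6,  u[5] = 18,  u[6] = 15,  u[7] = 11,  u[8] = 12,  u[9] = 7,  u[10] = 13,  u[11] = 2,  u[12] = 0,  u[13] = 10,  u[14] = 17,  u[15] = 1,  u[16] = 5,  u[17] = 4,  u[18] = 9.
Since u[18] = u[0] = 9, the sequence is periodic with period 18.
(355 - 0) mod 18 = 13, so u[355] = u[13] = 10.

10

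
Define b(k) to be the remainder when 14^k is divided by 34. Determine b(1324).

4

Computing terms: b(1) = 14; b(2) = 26; b(3) = 24; b(4) = 30; b(5) = 12; b(6) = 32; b(7) = 6; b(8) = 16; b(9) = 20; b(10) = 8; b(11) = 10; b(12) = 4; b(13) = 22; b(14) = 2; b(15) = 28; b(16) = 18; b(17) = 14.
The sequence repeats with period 16.
(1324 - 1) mod 16 = 11, so b(1324) = b(12) = 4.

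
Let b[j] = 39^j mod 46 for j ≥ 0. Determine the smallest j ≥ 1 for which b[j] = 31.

9

Computing terms: b[0] = 1; b[1] = 39; b[2] = 3; b[3] = 25; b[4] = 9; b[5] = 29; b[6] = 27; b[7] = 41; b[8] = 35; b[9] = 31; b[10] = 13; b[11] = 1.
The sequence repeats with period 11.
The value 31 first appears (with j ≥ 1) at b[9].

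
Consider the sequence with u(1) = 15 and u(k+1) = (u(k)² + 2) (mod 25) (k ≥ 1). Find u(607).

1

Listing terms: u(1) = 15; u(2) = 2; u(3) = 6; u(4) = 13; u(5) = 21; u(6) = 18; u(7) = 1; u(8) = 3; u(9) = 11; u(10) = 23; u(11) = 6.
Since u(11) = u(3) = 6, the sequence is eventually periodic: after a pre-period of length 2 it cycles with period 8.
For k ≥ 3, u(k) depends only on (k - 3) mod 8. (607 - 3) mod 8 = 4, so u(607) = u(7) = 1.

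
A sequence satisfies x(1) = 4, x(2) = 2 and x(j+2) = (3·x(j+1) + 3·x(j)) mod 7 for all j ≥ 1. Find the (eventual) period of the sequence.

Computing terms: x(1) = 4,  x(2) = 2,  x(3) = 4,  x(4) = 4,  x(5) = 3,  x(6) = 0,  x(7) = 2,  x(8) = 6,  x(9) = 3,  x(10) = 6,  x(11) = 6,  x(12) = 1,  x(13) = 0,  x(14) = 3,  x(15) = 2,  x(16) = 1,  x(17) = 2,  x(18) = 2,  x(19) = 5,  x(20) = 0,  x(21) = 1,  x(22) = 3,  x(23) = 5,  x(24) = 3,  x(25) = 3,  x(26) = 4,  x(27) = 0,  x(28) = 5,  x(29) = 1,  x(30) = 4,  x(31) = 1,  x(32) = 1,  x(33) = 6,  x(34) = 0,  x(35) = 4,  x(36) = 5,  x(37) = 6,  x(38) = 5,  x(39) = 5,  x(40) = 2,  x(41) = 0,  x(42) = 6,  x(43) = 4,  x(44) = 2.
Since (x(43), x(44)) = (x(1), x(2)) = (4, 2) (two consecutive terms determine the rest), the sequence is periodic with period 42.

42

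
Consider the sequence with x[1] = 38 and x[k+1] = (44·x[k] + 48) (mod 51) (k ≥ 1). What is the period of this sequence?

16

x[1] = 38,  x[2] = 37,  x[3] = 44,  x[4] = 46,  x[5] = 32,  x[6] = 28,  x[7] = 5,  x[8] = 13,  x[9] = 8,  x[10] = 43,  x[11] = 2,  x[12] = 34,  x[13] = 14,  x[14] = 1,  x[15] = 41,  x[16] = 16,  x[17] = 38.
Since x[17] = x[1] = 38, the sequence is periodic with period 16.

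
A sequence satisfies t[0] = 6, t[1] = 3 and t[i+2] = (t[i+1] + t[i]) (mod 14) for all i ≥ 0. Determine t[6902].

t[0] = 6; t[1] = 3; t[2] = 9; t[3] = 12; t[4] = 7; t[5] = 5; t[6] = 12; t[7] = 3; t[8] = 1; t[9] = 4; t[10] = 5; t[11] = 9; t[12] = 0; t[13] = 9; t[14] = 9; t[15] = 4; t[16] = 13; t[17] = 3; t[18] = 2; t[19] = 5; t[20] = 7; t[21] = 12; t[22] = 5; t[23] = 3; t[24] = 8; t[25] = 11; t[26] = 5; t[27] = 2; t[28] = 7; t[29] = 9; t[30] = 2; t[31] = 11; t[32] = 13; t[33] = 10; t[34] = 9; t[35] = 5; t[36] = 0; t[37] = 5; t[38] = 5; t[39] = 10; t[40] = 1; t[41] = 11; t[42] = 12; t[43] = 9; t[44] = 7; t[45] = 2; t[46] = 9; t[47] = 11; t[48] = 6; t[49] = 3.
The sequence repeats with period 48.
So t[6902] = t[0 + ((6902-0) mod 48)] = t[38] = 5.

5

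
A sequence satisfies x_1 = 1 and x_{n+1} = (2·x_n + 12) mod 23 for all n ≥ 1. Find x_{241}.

20

Computing terms: x_1 = 1; x_2 = 14; x_3 = 17; x_4 = 0; x_5 = 12; x_6 = 13; x_7 = 15; x_8 = 19; x_9 = 4; x_{10} = 20; x_{11} = 6; x_{12} = 1.
The sequence repeats with period 11.
(241 - 1) mod 11 = 9, so x_{241} = x_{10} = 20.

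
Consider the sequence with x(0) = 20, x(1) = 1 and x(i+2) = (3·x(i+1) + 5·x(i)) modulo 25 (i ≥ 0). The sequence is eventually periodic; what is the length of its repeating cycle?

We have x(0) = 20,  x(1) = 1,  x(2) = 3,  x(3) = 14,  x(4) = 7,  x(5) = 16,  x(6) = 8,  x(7) = 4,  x(8) = 2,  x(9) = 1,  x(10) = 13,  x(11) = 19,  x(12) = 22,  x(13) = 11,  x(14) = 18,  x(15) = 9,  x(16) = 17,  x(17) = 21,  x(18) = 23,  x(19) = 24,  x(20) = 12,  x(21) = 6,  x(22) = 3,  x(23) = 14.
Since (x(22), x(23)) = (x(2), x(3)) = (3, 14) (two consecutive terms determine the rest), the sequence is eventually periodic: after a pre-period of length 2 it cycles with period 20.

20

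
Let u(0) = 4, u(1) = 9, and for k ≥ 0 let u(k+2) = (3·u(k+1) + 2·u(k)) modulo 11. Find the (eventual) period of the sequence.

We have u(0) = 4,  u(1) = 9,  u(2) = 2,  u(3) = 2,  u(4) = 10,  u(5) = 1,  u(6) = 1,  u(7) = 5,  u(8) = 6,  u(9) = 6,  u(10) = 8,  u(11) = 3,  u(12) = 3,  u(13) = 4,  u(14) = 7,  u(15) = 7,  u(16) = 2,  u(17) = 9,  u(18) = 9,  u(19) = 1,  u(20) = 10,  u(21) = 10,  u(22) = 6,  u(23) = 5,  u(24) = 5,  u(25) = 3,  u(26) = 8,  u(27) = 8,  u(28) = 7,  u(29) = 4,  u(30) = 4,  u(31) = 9.
Since (u(30), u(31)) = (u(0), u(1)) = (4, 9) (two consecutive terms determine the rest), the sequence is periodic with period 30.

30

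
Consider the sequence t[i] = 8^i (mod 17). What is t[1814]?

Listing terms: t[0] = 1, t[1] = 8, t[2] = 13, t[3] = 2, t[4] = 16, t[5] = 9, t[6] = 4, t[7] = 15, t[8] = 1.
The sequence repeats with period 8.
(1814 - 0) mod 8 = 6, so t[1814] = t[6] = 4.

4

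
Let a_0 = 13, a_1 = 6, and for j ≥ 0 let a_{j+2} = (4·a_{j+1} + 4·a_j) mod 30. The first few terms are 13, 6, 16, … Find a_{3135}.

8

Computing terms: a_0 = 13, a_1 = 6, a_2 = 16, a_3 = 28, a_4 = 26, a_5 = 6, a_6 = 8, a_7 = 26, a_8 = 16, a_9 = 18, a_{10} = 16, a_{11} = 16, a_{12} = 8, a_{13} = 6, a_{14} = 26, a_{15} = 8, a_{16} = 16, a_{17} = 6, a_{18} = 28, a_{19} = 16, a_{20} = 26, a_{21} = 18, a_{22} = 26, a_{23} = 26, a_{24} = 28, a_{25} = 6, a_{26} = 16.
Since (a_{25}, a_{26}) = (a_1, a_2) = (6, 16) (two consecutive terms determine the rest), the sequence is eventually periodic: after a pre-period of length 1 it cycles with period 24.
For j ≥ 1, a_j depends only on (j - 1) mod 24. (3135 - 1) mod 24 = 14, so a_{3135} = a_{15} = 8.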